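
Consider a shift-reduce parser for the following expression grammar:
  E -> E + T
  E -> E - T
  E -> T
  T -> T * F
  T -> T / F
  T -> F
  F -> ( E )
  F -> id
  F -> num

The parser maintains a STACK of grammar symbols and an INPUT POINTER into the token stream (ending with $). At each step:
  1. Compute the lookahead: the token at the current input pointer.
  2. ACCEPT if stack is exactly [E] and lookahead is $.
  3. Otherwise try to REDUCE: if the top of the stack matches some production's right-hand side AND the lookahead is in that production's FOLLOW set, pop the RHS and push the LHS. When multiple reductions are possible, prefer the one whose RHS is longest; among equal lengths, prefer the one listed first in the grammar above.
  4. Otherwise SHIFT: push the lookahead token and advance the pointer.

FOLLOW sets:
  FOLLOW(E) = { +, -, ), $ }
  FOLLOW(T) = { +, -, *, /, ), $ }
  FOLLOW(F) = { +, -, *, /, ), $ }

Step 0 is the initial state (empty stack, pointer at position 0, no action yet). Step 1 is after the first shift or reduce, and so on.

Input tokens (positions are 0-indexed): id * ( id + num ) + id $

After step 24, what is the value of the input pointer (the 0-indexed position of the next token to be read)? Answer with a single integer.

Answer: 9

Derivation:
Step 1: shift id. Stack=[id] ptr=1 lookahead=* remaining=[* ( id + num ) + id $]
Step 2: reduce F->id. Stack=[F] ptr=1 lookahead=* remaining=[* ( id + num ) + id $]
Step 3: reduce T->F. Stack=[T] ptr=1 lookahead=* remaining=[* ( id + num ) + id $]
Step 4: shift *. Stack=[T *] ptr=2 lookahead=( remaining=[( id + num ) + id $]
Step 5: shift (. Stack=[T * (] ptr=3 lookahead=id remaining=[id + num ) + id $]
Step 6: shift id. Stack=[T * ( id] ptr=4 lookahead=+ remaining=[+ num ) + id $]
Step 7: reduce F->id. Stack=[T * ( F] ptr=4 lookahead=+ remaining=[+ num ) + id $]
Step 8: reduce T->F. Stack=[T * ( T] ptr=4 lookahead=+ remaining=[+ num ) + id $]
Step 9: reduce E->T. Stack=[T * ( E] ptr=4 lookahead=+ remaining=[+ num ) + id $]
Step 10: shift +. Stack=[T * ( E +] ptr=5 lookahead=num remaining=[num ) + id $]
Step 11: shift num. Stack=[T * ( E + num] ptr=6 lookahead=) remaining=[) + id $]
Step 12: reduce F->num. Stack=[T * ( E + F] ptr=6 lookahead=) remaining=[) + id $]
Step 13: reduce T->F. Stack=[T * ( E + T] ptr=6 lookahead=) remaining=[) + id $]
Step 14: reduce E->E + T. Stack=[T * ( E] ptr=6 lookahead=) remaining=[) + id $]
Step 15: shift ). Stack=[T * ( E )] ptr=7 lookahead=+ remaining=[+ id $]
Step 16: reduce F->( E ). Stack=[T * F] ptr=7 lookahead=+ remaining=[+ id $]
Step 17: reduce T->T * F. Stack=[T] ptr=7 lookahead=+ remaining=[+ id $]
Step 18: reduce E->T. Stack=[E] ptr=7 lookahead=+ remaining=[+ id $]
Step 19: shift +. Stack=[E +] ptr=8 lookahead=id remaining=[id $]
Step 20: shift id. Stack=[E + id] ptr=9 lookahead=$ remaining=[$]
Step 21: reduce F->id. Stack=[E + F] ptr=9 lookahead=$ remaining=[$]
Step 22: reduce T->F. Stack=[E + T] ptr=9 lookahead=$ remaining=[$]
Step 23: reduce E->E + T. Stack=[E] ptr=9 lookahead=$ remaining=[$]
Step 24: accept. Stack=[E] ptr=9 lookahead=$ remaining=[$]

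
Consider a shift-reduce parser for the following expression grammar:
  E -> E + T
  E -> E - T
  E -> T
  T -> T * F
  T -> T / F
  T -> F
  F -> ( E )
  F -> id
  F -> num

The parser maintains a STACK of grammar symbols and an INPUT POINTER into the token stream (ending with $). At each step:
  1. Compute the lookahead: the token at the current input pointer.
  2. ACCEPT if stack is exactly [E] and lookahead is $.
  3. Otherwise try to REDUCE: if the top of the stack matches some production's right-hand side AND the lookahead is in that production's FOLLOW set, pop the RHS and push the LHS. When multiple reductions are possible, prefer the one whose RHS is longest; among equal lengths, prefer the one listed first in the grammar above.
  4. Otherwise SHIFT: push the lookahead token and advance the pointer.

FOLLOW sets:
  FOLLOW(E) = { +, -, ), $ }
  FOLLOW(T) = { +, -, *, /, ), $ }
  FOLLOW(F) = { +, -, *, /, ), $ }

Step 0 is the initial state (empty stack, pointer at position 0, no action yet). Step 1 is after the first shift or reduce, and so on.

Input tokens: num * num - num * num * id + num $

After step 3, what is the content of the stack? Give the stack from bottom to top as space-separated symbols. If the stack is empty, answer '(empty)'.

Step 1: shift num. Stack=[num] ptr=1 lookahead=* remaining=[* num - num * num * id + num $]
Step 2: reduce F->num. Stack=[F] ptr=1 lookahead=* remaining=[* num - num * num * id + num $]
Step 3: reduce T->F. Stack=[T] ptr=1 lookahead=* remaining=[* num - num * num * id + num $]

Answer: T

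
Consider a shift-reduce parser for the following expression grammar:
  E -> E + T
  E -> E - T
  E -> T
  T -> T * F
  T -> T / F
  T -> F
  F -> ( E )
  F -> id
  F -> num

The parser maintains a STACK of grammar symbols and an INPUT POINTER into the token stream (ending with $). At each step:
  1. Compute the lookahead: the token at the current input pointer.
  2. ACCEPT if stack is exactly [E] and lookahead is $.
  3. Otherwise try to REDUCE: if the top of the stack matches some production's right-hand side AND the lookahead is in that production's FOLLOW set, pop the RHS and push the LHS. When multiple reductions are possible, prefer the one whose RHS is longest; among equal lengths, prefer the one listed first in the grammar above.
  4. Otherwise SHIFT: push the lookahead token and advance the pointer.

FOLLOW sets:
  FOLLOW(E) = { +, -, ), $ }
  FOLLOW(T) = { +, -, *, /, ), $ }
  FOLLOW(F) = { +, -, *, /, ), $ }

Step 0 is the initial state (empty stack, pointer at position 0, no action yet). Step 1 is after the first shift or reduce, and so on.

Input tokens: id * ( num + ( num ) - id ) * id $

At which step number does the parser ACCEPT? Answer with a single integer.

Step 1: shift id. Stack=[id] ptr=1 lookahead=* remaining=[* ( num + ( num ) - id ) * id $]
Step 2: reduce F->id. Stack=[F] ptr=1 lookahead=* remaining=[* ( num + ( num ) - id ) * id $]
Step 3: reduce T->F. Stack=[T] ptr=1 lookahead=* remaining=[* ( num + ( num ) - id ) * id $]
Step 4: shift *. Stack=[T *] ptr=2 lookahead=( remaining=[( num + ( num ) - id ) * id $]
Step 5: shift (. Stack=[T * (] ptr=3 lookahead=num remaining=[num + ( num ) - id ) * id $]
Step 6: shift num. Stack=[T * ( num] ptr=4 lookahead=+ remaining=[+ ( num ) - id ) * id $]
Step 7: reduce F->num. Stack=[T * ( F] ptr=4 lookahead=+ remaining=[+ ( num ) - id ) * id $]
Step 8: reduce T->F. Stack=[T * ( T] ptr=4 lookahead=+ remaining=[+ ( num ) - id ) * id $]
Step 9: reduce E->T. Stack=[T * ( E] ptr=4 lookahead=+ remaining=[+ ( num ) - id ) * id $]
Step 10: shift +. Stack=[T * ( E +] ptr=5 lookahead=( remaining=[( num ) - id ) * id $]
Step 11: shift (. Stack=[T * ( E + (] ptr=6 lookahead=num remaining=[num ) - id ) * id $]
Step 12: shift num. Stack=[T * ( E + ( num] ptr=7 lookahead=) remaining=[) - id ) * id $]
Step 13: reduce F->num. Stack=[T * ( E + ( F] ptr=7 lookahead=) remaining=[) - id ) * id $]
Step 14: reduce T->F. Stack=[T * ( E + ( T] ptr=7 lookahead=) remaining=[) - id ) * id $]
Step 15: reduce E->T. Stack=[T * ( E + ( E] ptr=7 lookahead=) remaining=[) - id ) * id $]
Step 16: shift ). Stack=[T * ( E + ( E )] ptr=8 lookahead=- remaining=[- id ) * id $]
Step 17: reduce F->( E ). Stack=[T * ( E + F] ptr=8 lookahead=- remaining=[- id ) * id $]
Step 18: reduce T->F. Stack=[T * ( E + T] ptr=8 lookahead=- remaining=[- id ) * id $]
Step 19: reduce E->E + T. Stack=[T * ( E] ptr=8 lookahead=- remaining=[- id ) * id $]
Step 20: shift -. Stack=[T * ( E -] ptr=9 lookahead=id remaining=[id ) * id $]
Step 21: shift id. Stack=[T * ( E - id] ptr=10 lookahead=) remaining=[) * id $]
Step 22: reduce F->id. Stack=[T * ( E - F] ptr=10 lookahead=) remaining=[) * id $]
Step 23: reduce T->F. Stack=[T * ( E - T] ptr=10 lookahead=) remaining=[) * id $]
Step 24: reduce E->E - T. Stack=[T * ( E] ptr=10 lookahead=) remaining=[) * id $]
Step 25: shift ). Stack=[T * ( E )] ptr=11 lookahead=* remaining=[* id $]
Step 26: reduce F->( E ). Stack=[T * F] ptr=11 lookahead=* remaining=[* id $]
Step 27: reduce T->T * F. Stack=[T] ptr=11 lookahead=* remaining=[* id $]
Step 28: shift *. Stack=[T *] ptr=12 lookahead=id remaining=[id $]
Step 29: shift id. Stack=[T * id] ptr=13 lookahead=$ remaining=[$]
Step 30: reduce F->id. Stack=[T * F] ptr=13 lookahead=$ remaining=[$]
Step 31: reduce T->T * F. Stack=[T] ptr=13 lookahead=$ remaining=[$]
Step 32: reduce E->T. Stack=[E] ptr=13 lookahead=$ remaining=[$]
Step 33: accept. Stack=[E] ptr=13 lookahead=$ remaining=[$]

Answer: 33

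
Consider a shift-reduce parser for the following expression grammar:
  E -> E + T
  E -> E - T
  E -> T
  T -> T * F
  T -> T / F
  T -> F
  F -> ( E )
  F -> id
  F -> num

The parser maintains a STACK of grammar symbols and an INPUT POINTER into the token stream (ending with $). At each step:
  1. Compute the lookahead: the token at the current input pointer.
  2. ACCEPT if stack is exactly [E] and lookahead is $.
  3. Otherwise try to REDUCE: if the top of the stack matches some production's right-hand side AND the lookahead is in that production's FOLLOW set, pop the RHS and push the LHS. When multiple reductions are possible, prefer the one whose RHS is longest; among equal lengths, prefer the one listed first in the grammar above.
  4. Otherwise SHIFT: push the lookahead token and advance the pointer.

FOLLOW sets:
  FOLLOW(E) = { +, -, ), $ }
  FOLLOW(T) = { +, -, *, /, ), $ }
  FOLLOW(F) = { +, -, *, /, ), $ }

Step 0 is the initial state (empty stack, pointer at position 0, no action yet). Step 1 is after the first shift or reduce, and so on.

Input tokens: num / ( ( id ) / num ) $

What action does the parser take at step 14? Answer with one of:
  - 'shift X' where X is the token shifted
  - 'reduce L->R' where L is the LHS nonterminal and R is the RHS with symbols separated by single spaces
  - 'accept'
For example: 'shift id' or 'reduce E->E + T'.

Answer: shift /

Derivation:
Step 1: shift num. Stack=[num] ptr=1 lookahead=/ remaining=[/ ( ( id ) / num ) $]
Step 2: reduce F->num. Stack=[F] ptr=1 lookahead=/ remaining=[/ ( ( id ) / num ) $]
Step 3: reduce T->F. Stack=[T] ptr=1 lookahead=/ remaining=[/ ( ( id ) / num ) $]
Step 4: shift /. Stack=[T /] ptr=2 lookahead=( remaining=[( ( id ) / num ) $]
Step 5: shift (. Stack=[T / (] ptr=3 lookahead=( remaining=[( id ) / num ) $]
Step 6: shift (. Stack=[T / ( (] ptr=4 lookahead=id remaining=[id ) / num ) $]
Step 7: shift id. Stack=[T / ( ( id] ptr=5 lookahead=) remaining=[) / num ) $]
Step 8: reduce F->id. Stack=[T / ( ( F] ptr=5 lookahead=) remaining=[) / num ) $]
Step 9: reduce T->F. Stack=[T / ( ( T] ptr=5 lookahead=) remaining=[) / num ) $]
Step 10: reduce E->T. Stack=[T / ( ( E] ptr=5 lookahead=) remaining=[) / num ) $]
Step 11: shift ). Stack=[T / ( ( E )] ptr=6 lookahead=/ remaining=[/ num ) $]
Step 12: reduce F->( E ). Stack=[T / ( F] ptr=6 lookahead=/ remaining=[/ num ) $]
Step 13: reduce T->F. Stack=[T / ( T] ptr=6 lookahead=/ remaining=[/ num ) $]
Step 14: shift /. Stack=[T / ( T /] ptr=7 lookahead=num remaining=[num ) $]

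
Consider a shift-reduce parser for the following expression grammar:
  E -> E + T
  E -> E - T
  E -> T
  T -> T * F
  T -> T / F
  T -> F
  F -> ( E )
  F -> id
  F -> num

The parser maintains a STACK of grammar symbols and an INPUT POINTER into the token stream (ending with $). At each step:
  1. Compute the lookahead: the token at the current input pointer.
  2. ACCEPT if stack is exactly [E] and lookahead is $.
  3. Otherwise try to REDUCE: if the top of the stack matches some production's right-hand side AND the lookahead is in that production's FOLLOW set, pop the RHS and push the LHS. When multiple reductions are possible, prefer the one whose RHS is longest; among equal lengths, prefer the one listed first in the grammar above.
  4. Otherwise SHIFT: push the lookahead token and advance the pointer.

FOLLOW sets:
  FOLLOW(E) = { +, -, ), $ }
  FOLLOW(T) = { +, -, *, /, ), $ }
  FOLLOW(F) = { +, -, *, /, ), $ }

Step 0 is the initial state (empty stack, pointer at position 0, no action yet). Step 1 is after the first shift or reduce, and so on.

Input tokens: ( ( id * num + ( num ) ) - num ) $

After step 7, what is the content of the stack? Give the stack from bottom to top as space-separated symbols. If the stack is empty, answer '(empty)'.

Answer: ( ( T * num

Derivation:
Step 1: shift (. Stack=[(] ptr=1 lookahead=( remaining=[( id * num + ( num ) ) - num ) $]
Step 2: shift (. Stack=[( (] ptr=2 lookahead=id remaining=[id * num + ( num ) ) - num ) $]
Step 3: shift id. Stack=[( ( id] ptr=3 lookahead=* remaining=[* num + ( num ) ) - num ) $]
Step 4: reduce F->id. Stack=[( ( F] ptr=3 lookahead=* remaining=[* num + ( num ) ) - num ) $]
Step 5: reduce T->F. Stack=[( ( T] ptr=3 lookahead=* remaining=[* num + ( num ) ) - num ) $]
Step 6: shift *. Stack=[( ( T *] ptr=4 lookahead=num remaining=[num + ( num ) ) - num ) $]
Step 7: shift num. Stack=[( ( T * num] ptr=5 lookahead=+ remaining=[+ ( num ) ) - num ) $]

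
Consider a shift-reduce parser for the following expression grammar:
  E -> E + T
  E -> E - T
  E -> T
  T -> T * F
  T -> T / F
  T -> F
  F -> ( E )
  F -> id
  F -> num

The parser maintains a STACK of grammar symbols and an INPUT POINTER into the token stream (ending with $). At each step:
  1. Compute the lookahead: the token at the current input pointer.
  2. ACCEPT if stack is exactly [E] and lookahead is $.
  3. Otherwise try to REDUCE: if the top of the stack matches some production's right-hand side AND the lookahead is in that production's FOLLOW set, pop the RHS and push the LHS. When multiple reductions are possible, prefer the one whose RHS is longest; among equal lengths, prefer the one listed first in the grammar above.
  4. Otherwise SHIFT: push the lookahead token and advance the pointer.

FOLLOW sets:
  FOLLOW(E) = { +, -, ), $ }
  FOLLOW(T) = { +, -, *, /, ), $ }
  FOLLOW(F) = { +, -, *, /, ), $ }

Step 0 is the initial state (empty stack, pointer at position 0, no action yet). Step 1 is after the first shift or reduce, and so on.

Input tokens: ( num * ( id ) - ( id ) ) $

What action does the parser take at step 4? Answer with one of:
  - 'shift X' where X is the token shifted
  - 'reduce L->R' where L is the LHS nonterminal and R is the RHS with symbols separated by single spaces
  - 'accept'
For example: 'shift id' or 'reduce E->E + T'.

Step 1: shift (. Stack=[(] ptr=1 lookahead=num remaining=[num * ( id ) - ( id ) ) $]
Step 2: shift num. Stack=[( num] ptr=2 lookahead=* remaining=[* ( id ) - ( id ) ) $]
Step 3: reduce F->num. Stack=[( F] ptr=2 lookahead=* remaining=[* ( id ) - ( id ) ) $]
Step 4: reduce T->F. Stack=[( T] ptr=2 lookahead=* remaining=[* ( id ) - ( id ) ) $]

Answer: reduce T->F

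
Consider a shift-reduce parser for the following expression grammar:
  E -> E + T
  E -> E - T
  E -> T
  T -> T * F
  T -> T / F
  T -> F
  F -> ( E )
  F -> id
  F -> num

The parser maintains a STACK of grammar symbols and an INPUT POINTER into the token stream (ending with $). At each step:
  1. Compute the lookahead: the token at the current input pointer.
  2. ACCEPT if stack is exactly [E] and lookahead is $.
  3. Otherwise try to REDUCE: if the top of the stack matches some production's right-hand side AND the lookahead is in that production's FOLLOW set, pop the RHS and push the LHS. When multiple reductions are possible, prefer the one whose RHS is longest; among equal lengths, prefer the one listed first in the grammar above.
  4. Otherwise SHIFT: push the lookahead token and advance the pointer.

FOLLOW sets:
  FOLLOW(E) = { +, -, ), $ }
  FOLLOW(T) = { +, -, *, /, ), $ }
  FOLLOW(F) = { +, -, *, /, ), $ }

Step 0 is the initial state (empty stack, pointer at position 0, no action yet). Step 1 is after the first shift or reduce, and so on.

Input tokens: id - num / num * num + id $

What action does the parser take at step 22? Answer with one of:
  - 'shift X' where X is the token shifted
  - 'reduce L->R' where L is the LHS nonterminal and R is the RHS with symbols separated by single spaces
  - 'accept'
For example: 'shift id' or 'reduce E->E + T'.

Step 1: shift id. Stack=[id] ptr=1 lookahead=- remaining=[- num / num * num + id $]
Step 2: reduce F->id. Stack=[F] ptr=1 lookahead=- remaining=[- num / num * num + id $]
Step 3: reduce T->F. Stack=[T] ptr=1 lookahead=- remaining=[- num / num * num + id $]
Step 4: reduce E->T. Stack=[E] ptr=1 lookahead=- remaining=[- num / num * num + id $]
Step 5: shift -. Stack=[E -] ptr=2 lookahead=num remaining=[num / num * num + id $]
Step 6: shift num. Stack=[E - num] ptr=3 lookahead=/ remaining=[/ num * num + id $]
Step 7: reduce F->num. Stack=[E - F] ptr=3 lookahead=/ remaining=[/ num * num + id $]
Step 8: reduce T->F. Stack=[E - T] ptr=3 lookahead=/ remaining=[/ num * num + id $]
Step 9: shift /. Stack=[E - T /] ptr=4 lookahead=num remaining=[num * num + id $]
Step 10: shift num. Stack=[E - T / num] ptr=5 lookahead=* remaining=[* num + id $]
Step 11: reduce F->num. Stack=[E - T / F] ptr=5 lookahead=* remaining=[* num + id $]
Step 12: reduce T->T / F. Stack=[E - T] ptr=5 lookahead=* remaining=[* num + id $]
Step 13: shift *. Stack=[E - T *] ptr=6 lookahead=num remaining=[num + id $]
Step 14: shift num. Stack=[E - T * num] ptr=7 lookahead=+ remaining=[+ id $]
Step 15: reduce F->num. Stack=[E - T * F] ptr=7 lookahead=+ remaining=[+ id $]
Step 16: reduce T->T * F. Stack=[E - T] ptr=7 lookahead=+ remaining=[+ id $]
Step 17: reduce E->E - T. Stack=[E] ptr=7 lookahead=+ remaining=[+ id $]
Step 18: shift +. Stack=[E +] ptr=8 lookahead=id remaining=[id $]
Step 19: shift id. Stack=[E + id] ptr=9 lookahead=$ remaining=[$]
Step 20: reduce F->id. Stack=[E + F] ptr=9 lookahead=$ remaining=[$]
Step 21: reduce T->F. Stack=[E + T] ptr=9 lookahead=$ remaining=[$]
Step 22: reduce E->E + T. Stack=[E] ptr=9 lookahead=$ remaining=[$]

Answer: reduce E->E + T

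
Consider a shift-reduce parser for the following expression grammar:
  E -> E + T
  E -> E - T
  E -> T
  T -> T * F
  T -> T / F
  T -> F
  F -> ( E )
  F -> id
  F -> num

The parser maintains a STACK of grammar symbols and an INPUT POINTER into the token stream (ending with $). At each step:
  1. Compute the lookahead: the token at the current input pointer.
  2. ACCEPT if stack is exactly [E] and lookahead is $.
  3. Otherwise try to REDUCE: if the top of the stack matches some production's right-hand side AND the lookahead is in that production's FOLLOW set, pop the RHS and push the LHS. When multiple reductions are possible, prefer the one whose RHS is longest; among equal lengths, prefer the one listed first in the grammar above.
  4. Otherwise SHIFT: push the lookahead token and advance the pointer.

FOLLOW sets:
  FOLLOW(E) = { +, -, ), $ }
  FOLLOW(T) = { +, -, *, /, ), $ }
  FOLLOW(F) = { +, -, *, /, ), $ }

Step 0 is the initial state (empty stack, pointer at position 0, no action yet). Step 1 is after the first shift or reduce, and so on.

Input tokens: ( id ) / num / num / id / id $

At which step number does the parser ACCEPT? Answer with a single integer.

Answer: 26

Derivation:
Step 1: shift (. Stack=[(] ptr=1 lookahead=id remaining=[id ) / num / num / id / id $]
Step 2: shift id. Stack=[( id] ptr=2 lookahead=) remaining=[) / num / num / id / id $]
Step 3: reduce F->id. Stack=[( F] ptr=2 lookahead=) remaining=[) / num / num / id / id $]
Step 4: reduce T->F. Stack=[( T] ptr=2 lookahead=) remaining=[) / num / num / id / id $]
Step 5: reduce E->T. Stack=[( E] ptr=2 lookahead=) remaining=[) / num / num / id / id $]
Step 6: shift ). Stack=[( E )] ptr=3 lookahead=/ remaining=[/ num / num / id / id $]
Step 7: reduce F->( E ). Stack=[F] ptr=3 lookahead=/ remaining=[/ num / num / id / id $]
Step 8: reduce T->F. Stack=[T] ptr=3 lookahead=/ remaining=[/ num / num / id / id $]
Step 9: shift /. Stack=[T /] ptr=4 lookahead=num remaining=[num / num / id / id $]
Step 10: shift num. Stack=[T / num] ptr=5 lookahead=/ remaining=[/ num / id / id $]
Step 11: reduce F->num. Stack=[T / F] ptr=5 lookahead=/ remaining=[/ num / id / id $]
Step 12: reduce T->T / F. Stack=[T] ptr=5 lookahead=/ remaining=[/ num / id / id $]
Step 13: shift /. Stack=[T /] ptr=6 lookahead=num remaining=[num / id / id $]
Step 14: shift num. Stack=[T / num] ptr=7 lookahead=/ remaining=[/ id / id $]
Step 15: reduce F->num. Stack=[T / F] ptr=7 lookahead=/ remaining=[/ id / id $]
Step 16: reduce T->T / F. Stack=[T] ptr=7 lookahead=/ remaining=[/ id / id $]
Step 17: shift /. Stack=[T /] ptr=8 lookahead=id remaining=[id / id $]
Step 18: shift id. Stack=[T / id] ptr=9 lookahead=/ remaining=[/ id $]
Step 19: reduce F->id. Stack=[T / F] ptr=9 lookahead=/ remaining=[/ id $]
Step 20: reduce T->T / F. Stack=[T] ptr=9 lookahead=/ remaining=[/ id $]
Step 21: shift /. Stack=[T /] ptr=10 lookahead=id remaining=[id $]
Step 22: shift id. Stack=[T / id] ptr=11 lookahead=$ remaining=[$]
Step 23: reduce F->id. Stack=[T / F] ptr=11 lookahead=$ remaining=[$]
Step 24: reduce T->T / F. Stack=[T] ptr=11 lookahead=$ remaining=[$]
Step 25: reduce E->T. Stack=[E] ptr=11 lookahead=$ remaining=[$]
Step 26: accept. Stack=[E] ptr=11 lookahead=$ remaining=[$]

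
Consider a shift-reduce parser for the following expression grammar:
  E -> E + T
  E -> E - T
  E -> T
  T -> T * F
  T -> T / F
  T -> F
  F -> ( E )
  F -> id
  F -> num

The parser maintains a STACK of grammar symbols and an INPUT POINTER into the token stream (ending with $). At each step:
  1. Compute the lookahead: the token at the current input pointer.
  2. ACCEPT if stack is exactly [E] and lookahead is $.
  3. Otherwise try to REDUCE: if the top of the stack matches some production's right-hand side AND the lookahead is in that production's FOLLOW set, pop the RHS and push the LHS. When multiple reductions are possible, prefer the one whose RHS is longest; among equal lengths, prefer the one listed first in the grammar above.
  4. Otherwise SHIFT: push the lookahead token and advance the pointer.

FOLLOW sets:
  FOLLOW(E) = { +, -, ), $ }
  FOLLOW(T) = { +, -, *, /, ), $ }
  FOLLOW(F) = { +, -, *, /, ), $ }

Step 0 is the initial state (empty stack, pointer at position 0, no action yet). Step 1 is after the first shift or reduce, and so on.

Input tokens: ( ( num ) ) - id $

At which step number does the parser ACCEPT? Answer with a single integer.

Step 1: shift (. Stack=[(] ptr=1 lookahead=( remaining=[( num ) ) - id $]
Step 2: shift (. Stack=[( (] ptr=2 lookahead=num remaining=[num ) ) - id $]
Step 3: shift num. Stack=[( ( num] ptr=3 lookahead=) remaining=[) ) - id $]
Step 4: reduce F->num. Stack=[( ( F] ptr=3 lookahead=) remaining=[) ) - id $]
Step 5: reduce T->F. Stack=[( ( T] ptr=3 lookahead=) remaining=[) ) - id $]
Step 6: reduce E->T. Stack=[( ( E] ptr=3 lookahead=) remaining=[) ) - id $]
Step 7: shift ). Stack=[( ( E )] ptr=4 lookahead=) remaining=[) - id $]
Step 8: reduce F->( E ). Stack=[( F] ptr=4 lookahead=) remaining=[) - id $]
Step 9: reduce T->F. Stack=[( T] ptr=4 lookahead=) remaining=[) - id $]
Step 10: reduce E->T. Stack=[( E] ptr=4 lookahead=) remaining=[) - id $]
Step 11: shift ). Stack=[( E )] ptr=5 lookahead=- remaining=[- id $]
Step 12: reduce F->( E ). Stack=[F] ptr=5 lookahead=- remaining=[- id $]
Step 13: reduce T->F. Stack=[T] ptr=5 lookahead=- remaining=[- id $]
Step 14: reduce E->T. Stack=[E] ptr=5 lookahead=- remaining=[- id $]
Step 15: shift -. Stack=[E -] ptr=6 lookahead=id remaining=[id $]
Step 16: shift id. Stack=[E - id] ptr=7 lookahead=$ remaining=[$]
Step 17: reduce F->id. Stack=[E - F] ptr=7 lookahead=$ remaining=[$]
Step 18: reduce T->F. Stack=[E - T] ptr=7 lookahead=$ remaining=[$]
Step 19: reduce E->E - T. Stack=[E] ptr=7 lookahead=$ remaining=[$]
Step 20: accept. Stack=[E] ptr=7 lookahead=$ remaining=[$]

Answer: 20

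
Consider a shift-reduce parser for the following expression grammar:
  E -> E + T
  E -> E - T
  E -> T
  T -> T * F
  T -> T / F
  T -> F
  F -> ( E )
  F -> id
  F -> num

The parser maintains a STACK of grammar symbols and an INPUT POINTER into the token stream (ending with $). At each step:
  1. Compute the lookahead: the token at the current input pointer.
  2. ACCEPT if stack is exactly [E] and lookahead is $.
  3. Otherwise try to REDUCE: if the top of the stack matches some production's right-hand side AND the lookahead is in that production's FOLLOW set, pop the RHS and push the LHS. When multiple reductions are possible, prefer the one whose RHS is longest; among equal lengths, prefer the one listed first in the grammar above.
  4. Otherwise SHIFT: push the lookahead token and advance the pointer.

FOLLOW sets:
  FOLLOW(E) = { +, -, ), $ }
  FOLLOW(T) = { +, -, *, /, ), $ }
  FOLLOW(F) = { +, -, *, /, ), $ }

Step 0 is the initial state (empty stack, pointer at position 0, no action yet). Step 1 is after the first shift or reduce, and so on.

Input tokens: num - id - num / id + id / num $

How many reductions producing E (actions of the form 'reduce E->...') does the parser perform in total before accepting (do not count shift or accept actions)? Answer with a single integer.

Step 1: shift num. Stack=[num] ptr=1 lookahead=- remaining=[- id - num / id + id / num $]
Step 2: reduce F->num. Stack=[F] ptr=1 lookahead=- remaining=[- id - num / id + id / num $]
Step 3: reduce T->F. Stack=[T] ptr=1 lookahead=- remaining=[- id - num / id + id / num $]
Step 4: reduce E->T. Stack=[E] ptr=1 lookahead=- remaining=[- id - num / id + id / num $]
Step 5: shift -. Stack=[E -] ptr=2 lookahead=id remaining=[id - num / id + id / num $]
Step 6: shift id. Stack=[E - id] ptr=3 lookahead=- remaining=[- num / id + id / num $]
Step 7: reduce F->id. Stack=[E - F] ptr=3 lookahead=- remaining=[- num / id + id / num $]
Step 8: reduce T->F. Stack=[E - T] ptr=3 lookahead=- remaining=[- num / id + id / num $]
Step 9: reduce E->E - T. Stack=[E] ptr=3 lookahead=- remaining=[- num / id + id / num $]
Step 10: shift -. Stack=[E -] ptr=4 lookahead=num remaining=[num / id + id / num $]
Step 11: shift num. Stack=[E - num] ptr=5 lookahead=/ remaining=[/ id + id / num $]
Step 12: reduce F->num. Stack=[E - F] ptr=5 lookahead=/ remaining=[/ id + id / num $]
Step 13: reduce T->F. Stack=[E - T] ptr=5 lookahead=/ remaining=[/ id + id / num $]
Step 14: shift /. Stack=[E - T /] ptr=6 lookahead=id remaining=[id + id / num $]
Step 15: shift id. Stack=[E - T / id] ptr=7 lookahead=+ remaining=[+ id / num $]
Step 16: reduce F->id. Stack=[E - T / F] ptr=7 lookahead=+ remaining=[+ id / num $]
Step 17: reduce T->T / F. Stack=[E - T] ptr=7 lookahead=+ remaining=[+ id / num $]
Step 18: reduce E->E - T. Stack=[E] ptr=7 lookahead=+ remaining=[+ id / num $]
Step 19: shift +. Stack=[E +] ptr=8 lookahead=id remaining=[id / num $]
Step 20: shift id. Stack=[E + id] ptr=9 lookahead=/ remaining=[/ num $]
Step 21: reduce F->id. Stack=[E + F] ptr=9 lookahead=/ remaining=[/ num $]
Step 22: reduce T->F. Stack=[E + T] ptr=9 lookahead=/ remaining=[/ num $]
Step 23: shift /. Stack=[E + T /] ptr=10 lookahead=num remaining=[num $]
Step 24: shift num. Stack=[E + T / num] ptr=11 lookahead=$ remaining=[$]
Step 25: reduce F->num. Stack=[E + T / F] ptr=11 lookahead=$ remaining=[$]
Step 26: reduce T->T / F. Stack=[E + T] ptr=11 lookahead=$ remaining=[$]
Step 27: reduce E->E + T. Stack=[E] ptr=11 lookahead=$ remaining=[$]
Step 28: accept. Stack=[E] ptr=11 lookahead=$ remaining=[$]

Answer: 4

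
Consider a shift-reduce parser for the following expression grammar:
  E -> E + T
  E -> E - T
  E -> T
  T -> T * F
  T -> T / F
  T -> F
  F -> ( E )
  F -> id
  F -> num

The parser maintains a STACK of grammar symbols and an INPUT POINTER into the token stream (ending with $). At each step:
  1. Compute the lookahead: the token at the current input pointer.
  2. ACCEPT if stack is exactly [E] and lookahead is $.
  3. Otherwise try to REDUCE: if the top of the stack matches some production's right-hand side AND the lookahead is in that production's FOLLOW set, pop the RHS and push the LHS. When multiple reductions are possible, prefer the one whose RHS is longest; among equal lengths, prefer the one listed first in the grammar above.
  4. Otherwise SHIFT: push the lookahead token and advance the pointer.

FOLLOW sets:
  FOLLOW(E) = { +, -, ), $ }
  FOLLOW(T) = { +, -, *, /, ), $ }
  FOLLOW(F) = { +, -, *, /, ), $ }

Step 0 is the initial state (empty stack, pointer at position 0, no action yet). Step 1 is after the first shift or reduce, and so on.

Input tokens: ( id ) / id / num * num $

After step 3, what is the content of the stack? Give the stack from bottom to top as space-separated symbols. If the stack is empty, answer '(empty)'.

Answer: ( F

Derivation:
Step 1: shift (. Stack=[(] ptr=1 lookahead=id remaining=[id ) / id / num * num $]
Step 2: shift id. Stack=[( id] ptr=2 lookahead=) remaining=[) / id / num * num $]
Step 3: reduce F->id. Stack=[( F] ptr=2 lookahead=) remaining=[) / id / num * num $]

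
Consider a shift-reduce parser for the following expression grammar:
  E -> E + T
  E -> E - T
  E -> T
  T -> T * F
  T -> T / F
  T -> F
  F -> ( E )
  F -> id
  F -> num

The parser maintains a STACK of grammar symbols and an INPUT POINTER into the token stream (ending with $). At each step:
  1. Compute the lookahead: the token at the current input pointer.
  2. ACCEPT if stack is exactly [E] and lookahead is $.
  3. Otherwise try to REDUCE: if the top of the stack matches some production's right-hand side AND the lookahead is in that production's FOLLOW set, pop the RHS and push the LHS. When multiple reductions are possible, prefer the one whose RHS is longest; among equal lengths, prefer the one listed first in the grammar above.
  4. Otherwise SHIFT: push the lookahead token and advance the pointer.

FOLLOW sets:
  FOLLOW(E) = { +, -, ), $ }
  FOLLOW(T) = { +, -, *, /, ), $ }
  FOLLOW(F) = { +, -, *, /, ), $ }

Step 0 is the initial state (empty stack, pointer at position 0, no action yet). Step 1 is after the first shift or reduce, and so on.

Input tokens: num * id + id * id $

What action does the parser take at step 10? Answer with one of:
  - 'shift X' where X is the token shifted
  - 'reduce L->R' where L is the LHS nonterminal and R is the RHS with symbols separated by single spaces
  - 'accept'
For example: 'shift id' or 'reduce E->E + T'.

Answer: shift id

Derivation:
Step 1: shift num. Stack=[num] ptr=1 lookahead=* remaining=[* id + id * id $]
Step 2: reduce F->num. Stack=[F] ptr=1 lookahead=* remaining=[* id + id * id $]
Step 3: reduce T->F. Stack=[T] ptr=1 lookahead=* remaining=[* id + id * id $]
Step 4: shift *. Stack=[T *] ptr=2 lookahead=id remaining=[id + id * id $]
Step 5: shift id. Stack=[T * id] ptr=3 lookahead=+ remaining=[+ id * id $]
Step 6: reduce F->id. Stack=[T * F] ptr=3 lookahead=+ remaining=[+ id * id $]
Step 7: reduce T->T * F. Stack=[T] ptr=3 lookahead=+ remaining=[+ id * id $]
Step 8: reduce E->T. Stack=[E] ptr=3 lookahead=+ remaining=[+ id * id $]
Step 9: shift +. Stack=[E +] ptr=4 lookahead=id remaining=[id * id $]
Step 10: shift id. Stack=[E + id] ptr=5 lookahead=* remaining=[* id $]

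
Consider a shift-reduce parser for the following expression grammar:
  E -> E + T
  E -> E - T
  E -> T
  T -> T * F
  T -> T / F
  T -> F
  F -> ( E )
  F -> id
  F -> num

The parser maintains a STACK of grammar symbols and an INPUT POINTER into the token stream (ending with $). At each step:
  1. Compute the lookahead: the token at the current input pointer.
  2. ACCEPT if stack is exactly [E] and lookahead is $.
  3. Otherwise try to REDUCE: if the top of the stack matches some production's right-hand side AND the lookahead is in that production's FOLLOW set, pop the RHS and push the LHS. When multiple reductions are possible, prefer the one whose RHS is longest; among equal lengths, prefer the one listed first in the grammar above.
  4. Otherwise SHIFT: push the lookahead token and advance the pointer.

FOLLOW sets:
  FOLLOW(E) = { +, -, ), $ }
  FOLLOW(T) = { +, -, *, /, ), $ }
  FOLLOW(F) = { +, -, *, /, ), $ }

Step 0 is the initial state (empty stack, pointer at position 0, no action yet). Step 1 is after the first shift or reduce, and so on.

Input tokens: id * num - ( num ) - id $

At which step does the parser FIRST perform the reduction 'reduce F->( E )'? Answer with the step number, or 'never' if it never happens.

Step 1: shift id. Stack=[id] ptr=1 lookahead=* remaining=[* num - ( num ) - id $]
Step 2: reduce F->id. Stack=[F] ptr=1 lookahead=* remaining=[* num - ( num ) - id $]
Step 3: reduce T->F. Stack=[T] ptr=1 lookahead=* remaining=[* num - ( num ) - id $]
Step 4: shift *. Stack=[T *] ptr=2 lookahead=num remaining=[num - ( num ) - id $]
Step 5: shift num. Stack=[T * num] ptr=3 lookahead=- remaining=[- ( num ) - id $]
Step 6: reduce F->num. Stack=[T * F] ptr=3 lookahead=- remaining=[- ( num ) - id $]
Step 7: reduce T->T * F. Stack=[T] ptr=3 lookahead=- remaining=[- ( num ) - id $]
Step 8: reduce E->T. Stack=[E] ptr=3 lookahead=- remaining=[- ( num ) - id $]
Step 9: shift -. Stack=[E -] ptr=4 lookahead=( remaining=[( num ) - id $]
Step 10: shift (. Stack=[E - (] ptr=5 lookahead=num remaining=[num ) - id $]
Step 11: shift num. Stack=[E - ( num] ptr=6 lookahead=) remaining=[) - id $]
Step 12: reduce F->num. Stack=[E - ( F] ptr=6 lookahead=) remaining=[) - id $]
Step 13: reduce T->F. Stack=[E - ( T] ptr=6 lookahead=) remaining=[) - id $]
Step 14: reduce E->T. Stack=[E - ( E] ptr=6 lookahead=) remaining=[) - id $]
Step 15: shift ). Stack=[E - ( E )] ptr=7 lookahead=- remaining=[- id $]
Step 16: reduce F->( E ). Stack=[E - F] ptr=7 lookahead=- remaining=[- id $]

Answer: 16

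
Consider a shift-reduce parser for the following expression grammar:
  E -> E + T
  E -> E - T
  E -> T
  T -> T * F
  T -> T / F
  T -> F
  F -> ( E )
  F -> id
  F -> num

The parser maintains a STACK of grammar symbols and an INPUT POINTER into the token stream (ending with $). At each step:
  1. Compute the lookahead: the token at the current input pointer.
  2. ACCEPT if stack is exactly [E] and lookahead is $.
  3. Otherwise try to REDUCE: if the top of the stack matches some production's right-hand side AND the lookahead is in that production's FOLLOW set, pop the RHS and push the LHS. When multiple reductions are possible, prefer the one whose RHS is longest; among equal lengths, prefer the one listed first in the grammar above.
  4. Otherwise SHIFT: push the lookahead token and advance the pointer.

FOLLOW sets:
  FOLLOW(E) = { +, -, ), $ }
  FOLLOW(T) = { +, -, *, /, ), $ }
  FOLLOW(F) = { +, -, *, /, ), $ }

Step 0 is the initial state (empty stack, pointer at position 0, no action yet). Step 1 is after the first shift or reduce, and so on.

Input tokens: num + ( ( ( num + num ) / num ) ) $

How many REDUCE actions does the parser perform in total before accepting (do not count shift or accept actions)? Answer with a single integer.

Step 1: shift num. Stack=[num] ptr=1 lookahead=+ remaining=[+ ( ( ( num + num ) / num ) ) $]
Step 2: reduce F->num. Stack=[F] ptr=1 lookahead=+ remaining=[+ ( ( ( num + num ) / num ) ) $]
Step 3: reduce T->F. Stack=[T] ptr=1 lookahead=+ remaining=[+ ( ( ( num + num ) / num ) ) $]
Step 4: reduce E->T. Stack=[E] ptr=1 lookahead=+ remaining=[+ ( ( ( num + num ) / num ) ) $]
Step 5: shift +. Stack=[E +] ptr=2 lookahead=( remaining=[( ( ( num + num ) / num ) ) $]
Step 6: shift (. Stack=[E + (] ptr=3 lookahead=( remaining=[( ( num + num ) / num ) ) $]
Step 7: shift (. Stack=[E + ( (] ptr=4 lookahead=( remaining=[( num + num ) / num ) ) $]
Step 8: shift (. Stack=[E + ( ( (] ptr=5 lookahead=num remaining=[num + num ) / num ) ) $]
Step 9: shift num. Stack=[E + ( ( ( num] ptr=6 lookahead=+ remaining=[+ num ) / num ) ) $]
Step 10: reduce F->num. Stack=[E + ( ( ( F] ptr=6 lookahead=+ remaining=[+ num ) / num ) ) $]
Step 11: reduce T->F. Stack=[E + ( ( ( T] ptr=6 lookahead=+ remaining=[+ num ) / num ) ) $]
Step 12: reduce E->T. Stack=[E + ( ( ( E] ptr=6 lookahead=+ remaining=[+ num ) / num ) ) $]
Step 13: shift +. Stack=[E + ( ( ( E +] ptr=7 lookahead=num remaining=[num ) / num ) ) $]
Step 14: shift num. Stack=[E + ( ( ( E + num] ptr=8 lookahead=) remaining=[) / num ) ) $]
Step 15: reduce F->num. Stack=[E + ( ( ( E + F] ptr=8 lookahead=) remaining=[) / num ) ) $]
Step 16: reduce T->F. Stack=[E + ( ( ( E + T] ptr=8 lookahead=) remaining=[) / num ) ) $]
Step 17: reduce E->E + T. Stack=[E + ( ( ( E] ptr=8 lookahead=) remaining=[) / num ) ) $]
Step 18: shift ). Stack=[E + ( ( ( E )] ptr=9 lookahead=/ remaining=[/ num ) ) $]
Step 19: reduce F->( E ). Stack=[E + ( ( F] ptr=9 lookahead=/ remaining=[/ num ) ) $]
Step 20: reduce T->F. Stack=[E + ( ( T] ptr=9 lookahead=/ remaining=[/ num ) ) $]
Step 21: shift /. Stack=[E + ( ( T /] ptr=10 lookahead=num remaining=[num ) ) $]
Step 22: shift num. Stack=[E + ( ( T / num] ptr=11 lookahead=) remaining=[) ) $]
Step 23: reduce F->num. Stack=[E + ( ( T / F] ptr=11 lookahead=) remaining=[) ) $]
Step 24: reduce T->T / F. Stack=[E + ( ( T] ptr=11 lookahead=) remaining=[) ) $]
Step 25: reduce E->T. Stack=[E + ( ( E] ptr=11 lookahead=) remaining=[) ) $]
Step 26: shift ). Stack=[E + ( ( E )] ptr=12 lookahead=) remaining=[) $]
Step 27: reduce F->( E ). Stack=[E + ( F] ptr=12 lookahead=) remaining=[) $]
Step 28: reduce T->F. Stack=[E + ( T] ptr=12 lookahead=) remaining=[) $]
Step 29: reduce E->T. Stack=[E + ( E] ptr=12 lookahead=) remaining=[) $]
Step 30: shift ). Stack=[E + ( E )] ptr=13 lookahead=$ remaining=[$]
Step 31: reduce F->( E ). Stack=[E + F] ptr=13 lookahead=$ remaining=[$]
Step 32: reduce T->F. Stack=[E + T] ptr=13 lookahead=$ remaining=[$]
Step 33: reduce E->E + T. Stack=[E] ptr=13 lookahead=$ remaining=[$]
Step 34: accept. Stack=[E] ptr=13 lookahead=$ remaining=[$]

Answer: 20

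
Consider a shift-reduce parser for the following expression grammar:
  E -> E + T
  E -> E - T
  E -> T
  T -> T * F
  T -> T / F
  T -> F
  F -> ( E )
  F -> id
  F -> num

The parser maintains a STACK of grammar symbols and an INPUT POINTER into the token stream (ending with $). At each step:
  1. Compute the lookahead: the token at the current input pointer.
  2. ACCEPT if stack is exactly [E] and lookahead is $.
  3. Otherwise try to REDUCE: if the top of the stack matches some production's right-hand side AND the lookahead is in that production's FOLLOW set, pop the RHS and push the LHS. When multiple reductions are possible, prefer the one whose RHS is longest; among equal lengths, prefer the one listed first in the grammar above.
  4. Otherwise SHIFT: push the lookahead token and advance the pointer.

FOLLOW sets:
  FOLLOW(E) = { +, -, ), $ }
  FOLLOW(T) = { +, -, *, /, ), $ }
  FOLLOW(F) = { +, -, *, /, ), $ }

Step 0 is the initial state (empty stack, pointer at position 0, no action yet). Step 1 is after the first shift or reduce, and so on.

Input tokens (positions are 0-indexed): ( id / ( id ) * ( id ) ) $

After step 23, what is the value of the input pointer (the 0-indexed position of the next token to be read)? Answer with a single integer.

Answer: 10

Derivation:
Step 1: shift (. Stack=[(] ptr=1 lookahead=id remaining=[id / ( id ) * ( id ) ) $]
Step 2: shift id. Stack=[( id] ptr=2 lookahead=/ remaining=[/ ( id ) * ( id ) ) $]
Step 3: reduce F->id. Stack=[( F] ptr=2 lookahead=/ remaining=[/ ( id ) * ( id ) ) $]
Step 4: reduce T->F. Stack=[( T] ptr=2 lookahead=/ remaining=[/ ( id ) * ( id ) ) $]
Step 5: shift /. Stack=[( T /] ptr=3 lookahead=( remaining=[( id ) * ( id ) ) $]
Step 6: shift (. Stack=[( T / (] ptr=4 lookahead=id remaining=[id ) * ( id ) ) $]
Step 7: shift id. Stack=[( T / ( id] ptr=5 lookahead=) remaining=[) * ( id ) ) $]
Step 8: reduce F->id. Stack=[( T / ( F] ptr=5 lookahead=) remaining=[) * ( id ) ) $]
Step 9: reduce T->F. Stack=[( T / ( T] ptr=5 lookahead=) remaining=[) * ( id ) ) $]
Step 10: reduce E->T. Stack=[( T / ( E] ptr=5 lookahead=) remaining=[) * ( id ) ) $]
Step 11: shift ). Stack=[( T / ( E )] ptr=6 lookahead=* remaining=[* ( id ) ) $]
Step 12: reduce F->( E ). Stack=[( T / F] ptr=6 lookahead=* remaining=[* ( id ) ) $]
Step 13: reduce T->T / F. Stack=[( T] ptr=6 lookahead=* remaining=[* ( id ) ) $]
Step 14: shift *. Stack=[( T *] ptr=7 lookahead=( remaining=[( id ) ) $]
Step 15: shift (. Stack=[( T * (] ptr=8 lookahead=id remaining=[id ) ) $]
Step 16: shift id. Stack=[( T * ( id] ptr=9 lookahead=) remaining=[) ) $]
Step 17: reduce F->id. Stack=[( T * ( F] ptr=9 lookahead=) remaining=[) ) $]
Step 18: reduce T->F. Stack=[( T * ( T] ptr=9 lookahead=) remaining=[) ) $]
Step 19: reduce E->T. Stack=[( T * ( E] ptr=9 lookahead=) remaining=[) ) $]
Step 20: shift ). Stack=[( T * ( E )] ptr=10 lookahead=) remaining=[) $]
Step 21: reduce F->( E ). Stack=[( T * F] ptr=10 lookahead=) remaining=[) $]
Step 22: reduce T->T * F. Stack=[( T] ptr=10 lookahead=) remaining=[) $]
Step 23: reduce E->T. Stack=[( E] ptr=10 lookahead=) remaining=[) $]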